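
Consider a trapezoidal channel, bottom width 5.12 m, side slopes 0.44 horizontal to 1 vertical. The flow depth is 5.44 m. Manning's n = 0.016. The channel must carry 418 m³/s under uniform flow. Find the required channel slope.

With bottom width b = 5.12 m and side slope z = 0.44: A = (b + zy)y = (5.12 + 0.44×5.44)×5.44 = 40.87 m²; P = b + 2y√(1+z²) = 5.12 + 2×5.44×1.093 = 17.01 m.
Hydraulic radius R = A/P = 40.87/17.01 = 2.403 m.
From Manning's equation, S = [nQ / (1 A R^(2/3))]² = [0.016 × 418 / (1 × 40.87 × 2.403^(2/3))]² = 0.00832.

S = 0.00832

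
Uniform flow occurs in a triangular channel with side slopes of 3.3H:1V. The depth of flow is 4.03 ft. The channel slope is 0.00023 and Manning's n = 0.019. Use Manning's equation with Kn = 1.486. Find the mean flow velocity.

For a triangular section with side slope z = 3.3: A = zy² = 3.3×4.03² = 53.59 ft²; P = 2y√(1+z²) = 2×4.03×3.448 = 27.79 ft.
Hydraulic radius R = A/P = 53.59/27.79 = 1.928 ft.
From Manning's equation, V = (1.486/n) R^(2/3) S^(1/2) = (1.486/0.019) × 1.928^(2/3) × 0.00023^(1/2) = 1.84 ft/s.

V = 1.84 ft/s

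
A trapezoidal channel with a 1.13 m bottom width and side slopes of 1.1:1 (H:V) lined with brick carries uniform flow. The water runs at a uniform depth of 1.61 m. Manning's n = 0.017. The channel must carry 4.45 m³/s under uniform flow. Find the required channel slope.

With bottom width b = 1.13 m and side slope z = 1.1: A = (b + zy)y = (1.13 + 1.1×1.61)×1.61 = 4.671 m²; P = b + 2y√(1+z²) = 1.13 + 2×1.61×1.487 = 5.917 m.
Hydraulic radius R = A/P = 4.671/5.917 = 0.7894 m.
From Manning's equation, S = [nQ / (1 A R^(2/3))]² = [0.017 × 4.45 / (1 × 4.671 × 0.7894^(2/3))]² = 0.00036.

S = 0.00036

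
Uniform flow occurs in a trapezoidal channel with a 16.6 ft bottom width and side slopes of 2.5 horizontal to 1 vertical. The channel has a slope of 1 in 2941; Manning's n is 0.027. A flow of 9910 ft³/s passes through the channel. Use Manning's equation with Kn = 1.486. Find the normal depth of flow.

Manning's equation rearranged: A R^(2/3) = nQ / (1.486·√S) = 0.027 × 9910 / (1.486 × √0.00034) = 9765.
Trying y = 20.4 ft: A R^(2/3) = 6782 — too small.
Trying y = 28 ft: A R^(2/3) = 14410 — too large.
Trying y = 23.8 ft: A R^(2/3) = 9761 — ≈ 9765.

y_n = 23.8 ft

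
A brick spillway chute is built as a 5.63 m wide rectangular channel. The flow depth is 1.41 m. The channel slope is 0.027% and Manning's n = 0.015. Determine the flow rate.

Flow area A = b·y = 5.63 × 1.41 = 7.938 m². Wetted perimeter P = b + 2y = 5.63 + 2×1.41 = 8.45 m.
Hydraulic radius R = A/P = 7.938/8.45 = 0.9394 m.
Manning's equation: Q = (1/n) A R^(2/3) S^(1/2) = (1/0.015) × 7.938 × 0.9394^(2/3) × 0.00027^(1/2) = 8.34 m³/s.

Q = 8.34 m³/s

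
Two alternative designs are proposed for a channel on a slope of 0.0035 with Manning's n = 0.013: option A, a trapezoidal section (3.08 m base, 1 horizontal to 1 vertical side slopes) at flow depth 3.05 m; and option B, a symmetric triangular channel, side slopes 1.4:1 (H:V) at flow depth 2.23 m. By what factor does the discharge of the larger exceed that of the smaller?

Channel A: With bottom width b = 3.08 m and side slope z = 1: A = (b + zy)y = (3.08 + 1×3.05)×3.05 = 18.7 m²; P = b + 2y√(1+z²) = 3.08 + 2×3.05×1.414 = 11.71 m. Hydraulic radius R = A/P = 18.7/11.71 = 1.597 m. Q_A = (1/0.013)·18.7·1.597^(2/3)·√0.0035 = 116.3 m³/s.
Channel B: For a triangular section with side slope z = 1.4: A = zy² = 1.4×2.23² = 6.962 m²; P = 2y√(1+z²) = 2×2.23×1.72 = 7.673 m. Hydraulic radius R = A/P = 6.962/7.673 = 0.9073 m. Q_B = (1/0.013)·6.962·0.9073^(2/3)·√0.0035 = 29.69 m³/s.
The larger discharge is 116.3 m³/s and the smaller is 29.69 m³/s; the ratio is 3.92.

3.92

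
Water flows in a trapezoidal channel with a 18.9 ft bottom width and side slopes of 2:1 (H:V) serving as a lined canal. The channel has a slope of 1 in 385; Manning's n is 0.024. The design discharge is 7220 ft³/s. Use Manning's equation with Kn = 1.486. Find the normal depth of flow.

Manning's equation rearranged: A R^(2/3) = nQ / (1.486·√S) = 0.024 × 7220 / (1.486 × √0.002597) = 2288.
Trying y = 9.12 ft: A R^(2/3) = 1078 — short.
Trying y = 16.4 ft: A R^(2/3) = 3721 — over.
Trying y = 13.1 ft: A R^(2/3) = 2289 — matches.

y_n = 13.1 ft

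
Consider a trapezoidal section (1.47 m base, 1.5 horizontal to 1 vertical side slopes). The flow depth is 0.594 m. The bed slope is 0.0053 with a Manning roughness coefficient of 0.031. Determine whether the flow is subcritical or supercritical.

subcritical

With bottom width b = 1.47 m and side slope z = 1.5: A = (b + zy)y = (1.47 + 1.5×0.594)×0.594 = 1.402 m²; P = b + 2y√(1+z²) = 1.47 + 2×0.594×1.803 = 3.612 m.
Hydraulic radius R = A/P = 1.402/3.612 = 0.3883 m.
V = (1/n) R^(2/3) √S = (1/0.031) × 0.3883^(2/3) × √0.0053 = 1.25 m/s. Hydraulic depth D_h = A/T = 1.402/3.252 = 0.4313 m.
Froude number Fr = V/√(g·D_h) = 1.25/√(9.81×0.4313) = 0.608, which is less than 1, so the flow is subcritical.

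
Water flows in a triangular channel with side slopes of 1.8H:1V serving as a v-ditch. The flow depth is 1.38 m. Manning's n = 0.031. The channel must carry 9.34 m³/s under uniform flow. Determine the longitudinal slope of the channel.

For a triangular section with side slope z = 1.8: A = zy² = 1.8×1.38² = 3.428 m²; P = 2y√(1+z²) = 2×1.38×2.059 = 5.683 m.
Hydraulic radius R = A/P = 3.428/5.683 = 0.6032 m.
From Manning's equation, S = [nQ / (1 A R^(2/3))]² = [0.031 × 9.34 / (1 × 3.428 × 0.6032^(2/3))]² = 0.014.

S = 0.014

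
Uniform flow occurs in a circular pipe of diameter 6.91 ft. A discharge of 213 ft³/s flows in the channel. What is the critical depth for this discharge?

At critical depth, Q² T / (g A³) = 1, i.e. A³/T = Q²/g = 213²/32.2 = 1409.
Trying y = 4.48 ft: A³/T = 2581 — over.
Trying y = 2.72 ft: A³/T = 381.7 — short.
Trying y = 3.83 ft: A³/T = 1414 — matches.

y_c = 3.83 ft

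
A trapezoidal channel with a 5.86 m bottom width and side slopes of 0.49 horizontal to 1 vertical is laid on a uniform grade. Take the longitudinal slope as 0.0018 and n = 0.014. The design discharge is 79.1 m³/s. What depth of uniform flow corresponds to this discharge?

y_n = 2.65 m

Manning's equation rearranged: A R^(2/3) = nQ / (1·√S) = 0.014 × 79.1 / (√0.0018) = 26.1.
At y = 1.93 m: A R^(2/3) = 15.59 — too small.
At y = 2.65 m: A R^(2/3) = 26.09 — close enough.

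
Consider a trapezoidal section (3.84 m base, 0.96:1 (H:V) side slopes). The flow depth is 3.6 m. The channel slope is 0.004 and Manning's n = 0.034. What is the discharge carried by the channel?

With bottom width b = 3.84 m and side slope z = 0.96: A = (b + zy)y = (3.84 + 0.96×3.6)×3.6 = 26.27 m²; P = b + 2y√(1+z²) = 3.84 + 2×3.6×1.386 = 13.82 m.
Hydraulic radius R = A/P = 26.27/13.82 = 1.9 m.
Manning's equation: Q = (1/n) A R^(2/3) S^(1/2) = (1/0.034) × 26.27 × 1.9^(2/3) × 0.004^(1/2) = 75 m³/s.

Q = 75 m³/s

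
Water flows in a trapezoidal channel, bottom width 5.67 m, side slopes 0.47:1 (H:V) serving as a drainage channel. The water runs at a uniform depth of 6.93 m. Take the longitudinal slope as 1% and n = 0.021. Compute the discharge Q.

With bottom width b = 5.67 m and side slope z = 0.47: A = (b + zy)y = (5.67 + 0.47×6.93)×6.93 = 61.86 m²; P = b + 2y√(1+z²) = 5.67 + 2×6.93×1.105 = 20.98 m.
Hydraulic radius R = A/P = 61.86/20.98 = 2.948 m.
Manning's equation: Q = (1/n) A R^(2/3) S^(1/2) = (1/0.021) × 61.86 × 2.948^(2/3) × 0.01^(1/2) = 606 m³/s.

Q = 606 m³/s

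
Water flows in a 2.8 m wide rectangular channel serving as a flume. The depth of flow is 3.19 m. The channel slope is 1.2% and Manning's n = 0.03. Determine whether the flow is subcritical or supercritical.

Flow area A = b·y = 2.8 × 3.19 = 8.932 m². Wetted perimeter P = b + 2y = 2.8 + 2×3.19 = 9.18 m.
Hydraulic radius R = A/P = 8.932/9.18 = 0.973 m.
V = (1/n) R^(2/3) √S = (1/0.03) × 0.973^(2/3) × √0.012 = 3.585 m/s. Hydraulic depth D_h = A/T = 8.932/2.8 = 3.19 m.
Froude number Fr = V/√(g·D_h) = 3.585/√(9.81×3.19) = 0.641, which is less than 1, so the flow is subcritical.

subcritical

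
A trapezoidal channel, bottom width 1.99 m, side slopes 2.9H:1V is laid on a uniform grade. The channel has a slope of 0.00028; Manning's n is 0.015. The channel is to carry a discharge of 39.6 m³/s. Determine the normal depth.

Manning's equation rearranged: A R^(2/3) = nQ / (1·√S) = 0.015 × 39.6 / (√0.00028) = 35.5.
Try y = 3.16 m: A R^(2/3) = 49.19 — high.
Try y = 2.76 m: A R^(2/3) = 35.46 — close enough.

y_n = 2.76 m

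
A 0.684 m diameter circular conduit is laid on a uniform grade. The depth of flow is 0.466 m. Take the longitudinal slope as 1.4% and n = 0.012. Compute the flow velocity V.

For a circular section of diameter D = 0.684 m at depth y = 0.466 m, the central angle is θ = 2 arccos(1 − 2y/D) = 3.884 rad. Then A = (D²/8)(θ − sin θ) = 0.2666 m² and P = Dθ/2 = 1.328 m.
Hydraulic radius R = A/P = 0.2666/1.328 = 0.2008 m.
From Manning's equation, V = (1/n) R^(2/3) S^(1/2) = (1/0.012) × 0.2008^(2/3) × 0.014^(1/2) = 3.38 m/s.

V = 3.38 m/s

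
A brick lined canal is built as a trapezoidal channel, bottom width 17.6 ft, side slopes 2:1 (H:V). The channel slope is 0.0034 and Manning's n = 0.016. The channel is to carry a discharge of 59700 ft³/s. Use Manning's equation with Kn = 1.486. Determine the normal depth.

Manning's equation rearranged: A R^(2/3) = nQ / (1.486·√S) = 0.016 × 59700 / (1.486 × √0.0034) = 11020.
Try y = 22.6 ft: A R^(2/3) = 7423 — low.
Try y = 32.3 ft: A R^(2/3) = 17130 — high.
Try y = 26.8 ft: A R^(2/3) = 11020 — ≈ 11020.

y_n = 26.8 ft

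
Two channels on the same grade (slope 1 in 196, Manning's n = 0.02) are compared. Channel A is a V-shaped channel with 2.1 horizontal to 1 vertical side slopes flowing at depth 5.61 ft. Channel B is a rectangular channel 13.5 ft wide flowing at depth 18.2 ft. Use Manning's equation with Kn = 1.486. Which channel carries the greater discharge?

Channel A: For a triangular section with side slope z = 2.1: A = zy² = 2.1×5.61² = 66.09 ft²; P = 2y√(1+z²) = 2×5.61×2.326 = 26.1 ft. Hydraulic radius R = A/P = 66.09/26.1 = 2.533 ft. Q_A = (1.486/0.02)·66.09·2.533^(2/3)·√0.005102 = 651.7 ft³/s.
Channel B: Flow area A = b·y = 13.5 × 18.2 = 245.7 ft². Wetted perimeter P = b + 2y = 13.5 + 2×18.2 = 49.9 ft. Hydraulic radius R = A/P = 245.7/49.9 = 4.924 ft. Q_B = (1.486/0.02)·245.7·4.924^(2/3)·√0.005102 = 3774 ft³/s.
Q_A = 651.7 ft³/s vs Q_B = 3774 ft³/s, so channel B carries more.

channel B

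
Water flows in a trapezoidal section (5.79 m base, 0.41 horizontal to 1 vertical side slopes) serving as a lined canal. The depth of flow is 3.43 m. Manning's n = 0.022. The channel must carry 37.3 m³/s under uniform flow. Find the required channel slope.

S = 0.00048

With bottom width b = 5.79 m and side slope z = 0.41: A = (b + zy)y = (5.79 + 0.41×3.43)×3.43 = 24.68 m²; P = b + 2y√(1+z²) = 5.79 + 2×3.43×1.081 = 13.2 m.
Hydraulic radius R = A/P = 24.68/13.2 = 1.869 m.
From Manning's equation, S = [nQ / (1 A R^(2/3))]² = [0.022 × 37.3 / (1 × 24.68 × 1.869^(2/3))]² = 0.00048.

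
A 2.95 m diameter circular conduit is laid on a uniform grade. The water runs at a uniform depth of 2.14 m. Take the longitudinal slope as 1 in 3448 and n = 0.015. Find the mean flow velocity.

For a circular section of diameter D = 2.95 m at depth y = 2.14 m, the central angle is θ = 2 arccos(1 − 2y/D) = 4.077 rad. Then A = (D²/8)(θ − sin θ) = 5.311 m² and P = Dθ/2 = 6.014 m.
Hydraulic radius R = A/P = 5.311/6.014 = 0.8831 m.
From Manning's equation, V = (1/n) R^(2/3) S^(1/2) = (1/0.015) × 0.8831^(2/3) × 0.00029^(1/2) = 1.05 m/s.

V = 1.05 m/s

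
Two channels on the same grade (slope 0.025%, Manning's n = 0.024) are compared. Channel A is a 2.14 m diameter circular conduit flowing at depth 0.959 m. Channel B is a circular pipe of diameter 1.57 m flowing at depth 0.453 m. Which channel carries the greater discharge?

Channel A: For a circular section of diameter D = 2.14 m at depth y = 0.959 m, the central angle is θ = 2 arccos(1 − 2y/D) = 2.934 rad. Then A = (D²/8)(θ − sin θ) = 1.561 m² and P = Dθ/2 = 3.139 m. Hydraulic radius R = A/P = 1.561/3.139 = 0.4974 m. Q_A = (1/0.024)·1.561·0.4974^(2/3)·√0.00025 = 0.6457 m³/s.
Channel B: For a circular section of diameter D = 1.57 m at depth y = 0.453 m, the central angle is θ = 2 arccos(1 − 2y/D) = 2.268 rad. Then A = (D²/8)(θ − sin θ) = 0.4627 m² and P = Dθ/2 = 1.781 m. Hydraulic radius R = A/P = 0.4627/1.781 = 0.2599 m. Q_B = (1/0.024)·0.4627·0.2599^(2/3)·√0.00025 = 0.1241 m³/s.
Q_A = 0.6457 m³/s vs Q_B = 0.1241 m³/s, so channel A carries more.

channel A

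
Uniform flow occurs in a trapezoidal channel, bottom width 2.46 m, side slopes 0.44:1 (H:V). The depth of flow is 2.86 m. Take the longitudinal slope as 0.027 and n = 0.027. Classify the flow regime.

With bottom width b = 2.46 m and side slope z = 0.44: A = (b + zy)y = (2.46 + 0.44×2.86)×2.86 = 10.63 m²; P = b + 2y√(1+z²) = 2.46 + 2×2.86×1.093 = 8.709 m.
Hydraulic radius R = A/P = 10.63/8.709 = 1.221 m.
V = (1/n) R^(2/3) √S = (1/0.027) × 1.221^(2/3) × √0.027 = 6.953 m/s. Hydraulic depth D_h = A/T = 10.63/4.977 = 2.137 m.
Froude number Fr = V/√(g·D_h) = 6.953/√(9.81×2.137) = 1.52, which is greater than 1, so the flow is supercritical.

supercritical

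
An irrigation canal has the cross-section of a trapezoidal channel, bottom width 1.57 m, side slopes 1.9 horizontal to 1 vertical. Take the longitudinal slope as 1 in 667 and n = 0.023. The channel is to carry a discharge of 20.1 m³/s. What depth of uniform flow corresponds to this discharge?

y_n = 2.06 m

Manning's equation rearranged: A R^(2/3) = nQ / (1·√S) = 0.023 × 20.1 / (√0.001499) = 11.94.
At y = 2.33 m: A R^(2/3) = 15.84 — over.
At y = 1.79 m: A R^(2/3) = 8.667 — short.
At y = 2.06 m: A R^(2/3) = 11.93 — matches.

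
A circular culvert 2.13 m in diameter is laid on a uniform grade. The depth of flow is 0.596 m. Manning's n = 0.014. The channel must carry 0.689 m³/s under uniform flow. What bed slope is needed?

S = 0.000581

For a circular section of diameter D = 2.13 m at depth y = 0.596 m, the central angle is θ = 2 arccos(1 − 2y/D) = 2.23 rad. Then A = (D²/8)(θ − sin θ) = 0.816 m² and P = Dθ/2 = 2.374 m.
Hydraulic radius R = A/P = 0.816/2.374 = 0.3436 m.
From Manning's equation, S = [nQ / (1 A R^(2/3))]² = [0.014 × 0.689 / (1 × 0.816 × 0.3436^(2/3))]² = 0.000581.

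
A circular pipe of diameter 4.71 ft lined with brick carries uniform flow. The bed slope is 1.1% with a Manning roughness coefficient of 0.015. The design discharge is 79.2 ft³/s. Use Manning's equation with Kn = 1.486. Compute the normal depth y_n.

y_n = 2.05 ft

Manning's equation rearranged: A R^(2/3) = nQ / (1.486·√S) = 0.015 × 79.2 / (1.486 × √0.011) = 7.623.
Try y = 1.69 ft: A R^(2/3) = 5.353 — short.
Try y = 2.6 ft: A R^(2/3) = 11.45 — over.
Try y = 2.05 ft: A R^(2/3) = 7.627 — matches.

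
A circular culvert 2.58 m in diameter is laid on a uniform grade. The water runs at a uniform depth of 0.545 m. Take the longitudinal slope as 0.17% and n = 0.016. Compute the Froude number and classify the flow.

For a circular section of diameter D = 2.58 m at depth y = 0.545 m, the central angle is θ = 2 arccos(1 − 2y/D) = 1.91 rad. Then A = (D²/8)(θ − sin θ) = 0.8048 m² and P = Dθ/2 = 2.464 m.
Hydraulic radius R = A/P = 0.8048/2.464 = 0.3266 m.
V = (1/n) R^(2/3) √S = (1/0.016) × 0.3266^(2/3) × √0.0017 = 1.222 m/s. Hydraulic depth D_h = A/T = 0.8048/2.106 = 0.3821 m.
Froude number Fr = V/√(g·D_h) = 1.222/√(9.81×0.3821) = 0.631, which is less than 1, so the flow is subcritical.

subcritical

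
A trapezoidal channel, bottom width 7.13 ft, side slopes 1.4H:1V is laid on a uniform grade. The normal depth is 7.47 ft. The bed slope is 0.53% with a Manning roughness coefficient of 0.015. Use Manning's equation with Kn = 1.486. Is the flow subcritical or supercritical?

With bottom width b = 7.13 ft and side slope z = 1.4: A = (b + zy)y = (7.13 + 1.4×7.47)×7.47 = 131.4 ft²; P = b + 2y√(1+z²) = 7.13 + 2×7.47×1.72 = 32.83 ft.
Hydraulic radius R = A/P = 131.4/32.83 = 4.001 ft.
V = (1.486/n) R^(2/3) √S = (1.486/0.015) × 4.001^(2/3) × √0.0053 = 18.18 ft/s. Hydraulic depth D_h = A/T = 131.4/28.05 = 4.685 ft.
Froude number Fr = V/√(g·D_h) = 18.18/√(32.2×4.685) = 1.48, which is greater than 1, so the flow is supercritical.

supercritical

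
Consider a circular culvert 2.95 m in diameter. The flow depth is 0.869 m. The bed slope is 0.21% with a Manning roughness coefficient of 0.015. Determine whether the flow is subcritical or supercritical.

For a circular section of diameter D = 2.95 m at depth y = 0.869 m, the central angle is θ = 2 arccos(1 − 2y/D) = 2.295 rad. Then A = (D²/8)(θ − sin θ) = 1.681 m² and P = Dθ/2 = 3.385 m.
Hydraulic radius R = A/P = 1.681/3.385 = 0.4967 m.
V = (1/n) R^(2/3) √S = (1/0.015) × 0.4967^(2/3) × √0.0021 = 1.916 m/s. Hydraulic depth D_h = A/T = 1.681/2.69 = 0.6252 m.
Froude number Fr = V/√(g·D_h) = 1.916/√(9.81×0.6252) = 0.774, which is less than 1, so the flow is subcritical.

subcritical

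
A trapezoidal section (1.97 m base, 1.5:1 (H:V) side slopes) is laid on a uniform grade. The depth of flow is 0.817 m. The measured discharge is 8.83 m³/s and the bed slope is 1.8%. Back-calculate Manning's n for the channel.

n = 0.026

With bottom width b = 1.97 m and side slope z = 1.5: A = (b + zy)y = (1.97 + 1.5×0.817)×0.817 = 2.611 m²; P = b + 2y√(1+z²) = 1.97 + 2×0.817×1.803 = 4.916 m.
Hydraulic radius R = A/P = 2.611/4.916 = 0.5311 m.
Rearranging Manning's equation: n = (1/Q) A R^(2/3) S^(1/2) = (1/8.83) × 2.611 × 0.5311^(2/3) × √0.018 = 0.026.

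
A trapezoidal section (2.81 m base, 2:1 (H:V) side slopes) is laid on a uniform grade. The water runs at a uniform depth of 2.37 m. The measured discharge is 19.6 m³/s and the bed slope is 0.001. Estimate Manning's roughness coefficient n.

With bottom width b = 2.81 m and side slope z = 2: A = (b + zy)y = (2.81 + 2×2.37)×2.37 = 17.89 m²; P = b + 2y√(1+z²) = 2.81 + 2×2.37×2.236 = 13.41 m.
Hydraulic radius R = A/P = 17.89/13.41 = 1.334 m.
Rearranging Manning's equation: n = (1/Q) A R^(2/3) S^(1/2) = (1/19.6) × 17.89 × 1.334^(2/3) × √0.001 = 0.035.

n = 0.035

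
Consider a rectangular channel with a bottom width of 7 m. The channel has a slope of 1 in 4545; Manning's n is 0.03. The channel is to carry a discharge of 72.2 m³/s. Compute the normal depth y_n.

y_n = 10.9 m

Manning's equation rearranged: A R^(2/3) = nQ / (1·√S) = 0.03 × 72.2 / (√0.00022) = 146.
At y = 13.7 m: A R^(2/3) = 190 — too large.
At y = 9.01 m: A R^(2/3) = 116.8 — too small.
At y = 10.9 m: A R^(2/3) = 146.1 — ≈ 146.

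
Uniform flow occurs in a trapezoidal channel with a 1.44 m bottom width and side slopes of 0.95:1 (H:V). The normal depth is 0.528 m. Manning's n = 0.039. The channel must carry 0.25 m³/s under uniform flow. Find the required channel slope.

S = 0.000361

With bottom width b = 1.44 m and side slope z = 0.95: A = (b + zy)y = (1.44 + 0.95×0.528)×0.528 = 1.025 m²; P = b + 2y√(1+z²) = 1.44 + 2×0.528×1.379 = 2.897 m.
Hydraulic radius R = A/P = 1.025/2.897 = 0.3539 m.
From Manning's equation, S = [nQ / (1 A R^(2/3))]² = [0.039 × 0.25 / (1 × 1.025 × 0.3539^(2/3))]² = 0.000361.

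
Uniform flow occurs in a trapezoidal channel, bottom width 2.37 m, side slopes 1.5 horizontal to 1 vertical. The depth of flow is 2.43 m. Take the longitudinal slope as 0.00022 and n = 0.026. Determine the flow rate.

Q = 10 m³/s

With bottom width b = 2.37 m and side slope z = 1.5: A = (b + zy)y = (2.37 + 1.5×2.43)×2.43 = 14.62 m²; P = b + 2y√(1+z²) = 2.37 + 2×2.43×1.803 = 11.13 m.
Hydraulic radius R = A/P = 14.62/11.13 = 1.313 m.
Manning's equation: Q = (1/n) A R^(2/3) S^(1/2) = (1/0.026) × 14.62 × 1.313^(2/3) × 0.00022^(1/2) = 10 m³/s.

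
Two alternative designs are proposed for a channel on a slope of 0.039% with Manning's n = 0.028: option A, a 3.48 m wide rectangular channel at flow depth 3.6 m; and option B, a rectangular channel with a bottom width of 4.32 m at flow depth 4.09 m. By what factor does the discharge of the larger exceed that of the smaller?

Channel A: Flow area A = b·y = 3.48 × 3.6 = 12.53 m². Wetted perimeter P = b + 2y = 3.48 + 2×3.6 = 10.68 m. Hydraulic radius R = A/P = 12.53/10.68 = 1.173 m. Q_A = (1/0.028)·12.53·1.173^(2/3)·√0.00039 = 9.828 m³/s.
Channel B: Flow area A = b·y = 4.32 × 4.09 = 17.67 m². Wetted perimeter P = b + 2y = 4.32 + 2×4.09 = 12.5 m. Hydraulic radius R = A/P = 17.67/12.5 = 1.414 m. Q_B = (1/0.028)·17.67·1.414^(2/3)·√0.00039 = 15.7 m³/s.
The larger discharge is 15.7 m³/s and the smaller is 9.828 m³/s; the ratio is 1.6.

1.6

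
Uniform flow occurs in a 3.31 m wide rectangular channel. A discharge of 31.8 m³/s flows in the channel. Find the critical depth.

For a rectangular channel, critical depth y_c = (q²/g)^(1/3) where q = Q/b = 31.8/3.31 = 9.607 m²/s.
So y_c = (9.607²/9.81)^(1/3) = 2.11 m.

y_c = 2.11 m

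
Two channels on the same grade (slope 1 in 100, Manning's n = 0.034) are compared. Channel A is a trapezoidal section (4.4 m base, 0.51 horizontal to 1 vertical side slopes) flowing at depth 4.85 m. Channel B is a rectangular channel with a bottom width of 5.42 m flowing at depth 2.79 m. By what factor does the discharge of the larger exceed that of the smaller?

3

Channel A: With bottom width b = 4.4 m and side slope z = 0.51: A = (b + zy)y = (4.4 + 0.51×4.85)×4.85 = 33.34 m²; P = b + 2y√(1+z²) = 4.4 + 2×4.85×1.123 = 15.29 m. Hydraulic radius R = A/P = 33.34/15.29 = 2.18 m. Q_A = (1/0.034)·33.34·2.18^(2/3)·√0.01 = 164.9 m³/s.
Channel B: Flow area A = b·y = 5.42 × 2.79 = 15.12 m². Wetted perimeter P = b + 2y = 5.42 + 2×2.79 = 11 m. Hydraulic radius R = A/P = 15.12/11 = 1.375 m. Q_B = (1/0.034)·15.12·1.375^(2/3)·√0.01 = 54.99 m³/s.
The larger discharge is 164.9 m³/s and the smaller is 54.99 m³/s; the ratio is 3.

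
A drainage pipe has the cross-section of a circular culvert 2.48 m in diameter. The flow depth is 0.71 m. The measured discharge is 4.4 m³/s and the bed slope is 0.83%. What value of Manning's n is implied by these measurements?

For a circular section of diameter D = 2.48 m at depth y = 0.71 m, the central angle is θ = 2 arccos(1 − 2y/D) = 2.258 rad. Then A = (D²/8)(θ − sin θ) = 1.142 m² and P = Dθ/2 = 2.8 m.
Hydraulic radius R = A/P = 1.142/2.8 = 0.4078 m.
Rearranging Manning's equation: n = (1/Q) A R^(2/3) S^(1/2) = (1/4.4) × 1.142 × 0.4078^(2/3) × √0.0083 = 0.013.

n = 0.013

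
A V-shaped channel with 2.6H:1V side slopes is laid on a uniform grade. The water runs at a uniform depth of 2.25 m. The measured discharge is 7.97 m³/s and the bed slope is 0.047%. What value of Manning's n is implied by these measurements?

For a triangular section with side slope z = 2.6: A = zy² = 2.6×2.25² = 13.16 m²; P = 2y√(1+z²) = 2×2.25×2.786 = 12.54 m.
Hydraulic radius R = A/P = 13.16/12.54 = 1.05 m.
Rearranging Manning's equation: n = (1/Q) A R^(2/3) S^(1/2) = (1/7.97) × 13.16 × 1.05^(2/3) × √0.00047 = 0.037.

n = 0.037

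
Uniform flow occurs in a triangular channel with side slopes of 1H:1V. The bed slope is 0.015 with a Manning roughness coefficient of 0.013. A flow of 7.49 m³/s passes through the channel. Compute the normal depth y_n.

Manning's equation rearranged: A R^(2/3) = nQ / (1·√S) = 0.013 × 7.49 / (√0.015) = 0.795.
Try y = 1.41 m: A R^(2/3) = 1.25 — over.
Try y = 1.19 m: A R^(2/3) = 0.7951 — ≈ 0.795.

y_n = 1.19 m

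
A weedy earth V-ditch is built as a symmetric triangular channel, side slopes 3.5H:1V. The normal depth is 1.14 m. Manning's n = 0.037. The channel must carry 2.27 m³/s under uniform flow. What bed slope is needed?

For a triangular section with side slope z = 3.5: A = zy² = 3.5×1.14² = 4.549 m²; P = 2y√(1+z²) = 2×1.14×3.64 = 8.299 m.
Hydraulic radius R = A/P = 4.549/8.299 = 0.5481 m.
From Manning's equation, S = [nQ / (1 A R^(2/3))]² = [0.037 × 2.27 / (1 × 4.549 × 0.5481^(2/3))]² = 0.00076.

S = 0.00076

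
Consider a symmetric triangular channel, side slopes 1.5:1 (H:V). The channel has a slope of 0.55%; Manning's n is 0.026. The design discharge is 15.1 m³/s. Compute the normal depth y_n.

y_n = 2 m

Manning's equation rearranged: A R^(2/3) = nQ / (1·√S) = 0.026 × 15.1 / (√0.0055) = 5.294.
Trying y = 2.37 m: A R^(2/3) = 8.346 — over.
Trying y = 1.7 m: A R^(2/3) = 3.441 — short.
Trying y = 2 m: A R^(2/3) = 5.308 — matches.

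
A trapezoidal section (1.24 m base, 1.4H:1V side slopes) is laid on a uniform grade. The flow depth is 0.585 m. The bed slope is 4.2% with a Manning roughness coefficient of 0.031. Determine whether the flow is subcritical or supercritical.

supercritical

With bottom width b = 1.24 m and side slope z = 1.4: A = (b + zy)y = (1.24 + 1.4×0.585)×0.585 = 1.205 m²; P = b + 2y√(1+z²) = 1.24 + 2×0.585×1.72 = 3.253 m.
Hydraulic radius R = A/P = 1.205/3.253 = 0.3703 m.
V = (1/n) R^(2/3) √S = (1/0.031) × 0.3703^(2/3) × √0.042 = 3.409 m/s. Hydraulic depth D_h = A/T = 1.205/2.878 = 0.4185 m.
Froude number Fr = V/√(g·D_h) = 3.409/√(9.81×0.4185) = 1.68, which is greater than 1, so the flow is supercritical.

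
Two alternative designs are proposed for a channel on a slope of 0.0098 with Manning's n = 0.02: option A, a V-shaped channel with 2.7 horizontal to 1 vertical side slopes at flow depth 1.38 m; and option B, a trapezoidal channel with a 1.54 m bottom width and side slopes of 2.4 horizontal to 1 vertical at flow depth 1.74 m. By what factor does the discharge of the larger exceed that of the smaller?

Channel A: For a triangular section with side slope z = 2.7: A = zy² = 2.7×1.38² = 5.142 m²; P = 2y√(1+z²) = 2×1.38×2.879 = 7.947 m. Hydraulic radius R = A/P = 5.142/7.947 = 0.647 m. Q_A = (1/0.02)·5.142·0.647^(2/3)·√0.0098 = 19.04 m³/s.
Channel B: With bottom width b = 1.54 m and side slope z = 2.4: A = (b + zy)y = (1.54 + 2.4×1.74)×1.74 = 9.946 m²; P = b + 2y√(1+z²) = 1.54 + 2×1.74×2.6 = 10.59 m. Hydraulic radius R = A/P = 9.946/10.59 = 0.9394 m. Q_B = (1/0.02)·9.946·0.9394^(2/3)·√0.0098 = 47.22 m³/s.
The larger discharge is 47.22 m³/s and the smaller is 19.04 m³/s; the ratio is 2.48.

2.48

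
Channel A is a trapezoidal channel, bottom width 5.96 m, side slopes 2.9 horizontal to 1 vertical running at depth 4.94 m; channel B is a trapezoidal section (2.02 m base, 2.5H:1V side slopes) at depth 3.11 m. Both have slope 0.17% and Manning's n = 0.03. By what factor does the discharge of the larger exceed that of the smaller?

Channel A: With bottom width b = 5.96 m and side slope z = 2.9: A = (b + zy)y = (5.96 + 2.9×4.94)×4.94 = 100.2 m²; P = b + 2y√(1+z²) = 5.96 + 2×4.94×3.068 = 36.27 m. Hydraulic radius R = A/P = 100.2/36.27 = 2.763 m. Q_A = (1/0.03)·100.2·2.763^(2/3)·√0.0017 = 271.2 m³/s.
Channel B: With bottom width b = 2.02 m and side slope z = 2.5: A = (b + zy)y = (2.02 + 2.5×3.11)×3.11 = 30.46 m²; P = b + 2y√(1+z²) = 2.02 + 2×3.11×2.693 = 18.77 m. Hydraulic radius R = A/P = 30.46/18.77 = 1.623 m. Q_B = (1/0.03)·30.46·1.623^(2/3)·√0.0017 = 57.82 m³/s.
The larger discharge is 271.2 m³/s and the smaller is 57.82 m³/s; the ratio is 4.69.

4.69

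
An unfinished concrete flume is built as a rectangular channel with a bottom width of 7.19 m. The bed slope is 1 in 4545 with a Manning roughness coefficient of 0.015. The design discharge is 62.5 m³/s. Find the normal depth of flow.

Manning's equation rearranged: A R^(2/3) = nQ / (1·√S) = 0.015 × 62.5 / (√0.00022) = 63.2.
At y = 4.16 m: A R^(2/3) = 46.34 — short.
At y = 6.05 m: A R^(2/3) = 74.8 — over.
At y = 5.29 m: A R^(2/3) = 63.17 — ≈ 63.2.

y_n = 5.29 m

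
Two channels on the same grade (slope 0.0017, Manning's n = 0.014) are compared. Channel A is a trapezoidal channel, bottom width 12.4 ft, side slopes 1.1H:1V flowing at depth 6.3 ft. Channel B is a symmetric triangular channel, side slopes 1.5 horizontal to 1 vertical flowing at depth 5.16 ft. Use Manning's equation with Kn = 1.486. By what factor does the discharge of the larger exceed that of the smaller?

4.55

Channel A: With bottom width b = 12.4 ft and side slope z = 1.1: A = (b + zy)y = (12.4 + 1.1×6.3)×6.3 = 121.8 ft²; P = b + 2y√(1+z²) = 12.4 + 2×6.3×1.487 = 31.13 ft. Hydraulic radius R = A/P = 121.8/31.13 = 3.912 ft. Q_A = (1.486/0.014)·121.8·3.912^(2/3)·√0.0017 = 1323 ft³/s.
Channel B: For a triangular section with side slope z = 1.5: A = zy² = 1.5×5.16² = 39.94 ft²; P = 2y√(1+z²) = 2×5.16×1.803 = 18.6 ft. Hydraulic radius R = A/P = 39.94/18.6 = 2.147 ft. Q_B = (1.486/0.014)·39.94·2.147^(2/3)·√0.0017 = 290.9 ft³/s.
The larger discharge is 1323 ft³/s and the smaller is 290.9 ft³/s; the ratio is 4.55.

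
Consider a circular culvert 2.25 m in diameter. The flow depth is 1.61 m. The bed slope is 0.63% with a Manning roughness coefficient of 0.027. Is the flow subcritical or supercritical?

subcritical

For a circular section of diameter D = 2.25 m at depth y = 1.61 m, the central angle is θ = 2 arccos(1 − 2y/D) = 4.033 rad. Then A = (D²/8)(θ − sin θ) = 3.044 m² and P = Dθ/2 = 4.537 m.
Hydraulic radius R = A/P = 3.044/4.537 = 0.671 m.
V = (1/n) R^(2/3) √S = (1/0.027) × 0.671^(2/3) × √0.0063 = 2.253 m/s. Hydraulic depth D_h = A/T = 3.044/2.03 = 1.5 m.
Froude number Fr = V/√(g·D_h) = 2.253/√(9.81×1.5) = 0.587, which is less than 1, so the flow is subcritical.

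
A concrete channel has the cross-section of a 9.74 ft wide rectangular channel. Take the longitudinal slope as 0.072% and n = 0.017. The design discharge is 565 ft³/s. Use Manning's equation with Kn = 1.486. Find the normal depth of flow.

y_n = 11 ft

Manning's equation rearranged: A R^(2/3) = nQ / (1.486·√S) = 0.017 × 565 / (1.486 × √0.00072) = 240.9.
At y = 8.13 ft: A R^(2/3) = 166.4 — low.
At y = 14 ft: A R^(2/3) = 321.1 — high.
At y = 11 ft: A R^(2/3) = 241.1 — ≈ 240.9.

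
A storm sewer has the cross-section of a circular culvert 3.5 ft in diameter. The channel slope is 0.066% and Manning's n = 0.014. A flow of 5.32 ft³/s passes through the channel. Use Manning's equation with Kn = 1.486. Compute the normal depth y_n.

y_n = 1.12 ft

Manning's equation rearranged: A R^(2/3) = nQ / (1.486·√S) = 0.014 × 5.32 / (1.486 × √0.00066) = 1.951.
Trying y = 1.32 ft: A R^(2/3) = 2.661 — high.
Trying y = 0.792 ft: A R^(2/3) = 0.9885 — low.
Trying y = 1.12 ft: A R^(2/3) = 1.952 — matches.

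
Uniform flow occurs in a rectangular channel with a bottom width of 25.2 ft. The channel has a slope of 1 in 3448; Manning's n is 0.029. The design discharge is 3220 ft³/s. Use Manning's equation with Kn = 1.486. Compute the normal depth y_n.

Manning's equation rearranged: A R^(2/3) = nQ / (1.486·√S) = 0.029 × 3220 / (1.486 × √0.00029) = 3690.
Trying y = 24.7 ft: A R^(2/3) = 2561 — short.
Trying y = 41.5 ft: A R^(2/3) = 4745 — over.
Trying y = 33.5 ft: A R^(2/3) = 3695 — close enough.

y_n = 33.5 ft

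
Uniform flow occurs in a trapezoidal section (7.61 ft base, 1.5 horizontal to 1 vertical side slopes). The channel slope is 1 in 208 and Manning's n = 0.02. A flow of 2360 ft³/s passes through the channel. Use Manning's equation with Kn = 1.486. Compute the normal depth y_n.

y_n = 8.37 ft

Manning's equation rearranged: A R^(2/3) = nQ / (1.486·√S) = 0.02 × 2360 / (1.486 × √0.004808) = 458.1.
Trying y = 6.88 ft: A R^(2/3) = 300.7 — too small.
Trying y = 10.6 ft: A R^(2/3) = 770.6 — too large.
Trying y = 8.37 ft: A R^(2/3) = 457.8 — ≈ 458.1.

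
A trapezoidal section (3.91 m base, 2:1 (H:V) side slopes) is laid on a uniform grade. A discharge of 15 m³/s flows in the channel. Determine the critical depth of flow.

At critical depth, Q² T / (g A³) = 1, i.e. A³/T = Q²/g = 15²/9.81 = 22.94.
Try y = 1.05 m: A³/T = 30.99 — over.
Try y = 0.964 m: A³/T = 22.95 — close enough.

y_c = 0.964 m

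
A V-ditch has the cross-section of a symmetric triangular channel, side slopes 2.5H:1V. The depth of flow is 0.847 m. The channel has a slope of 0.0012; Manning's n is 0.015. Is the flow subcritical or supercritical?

subcritical

For a triangular section with side slope z = 2.5: A = zy² = 2.5×0.847² = 1.794 m²; P = 2y√(1+z²) = 2×0.847×2.693 = 4.561 m.
Hydraulic radius R = A/P = 1.794/4.561 = 0.3932 m.
V = (1/n) R^(2/3) √S = (1/0.015) × 0.3932^(2/3) × √0.0012 = 1.24 m/s. Hydraulic depth D_h = A/T = 1.794/4.235 = 0.4235 m.
Froude number Fr = V/√(g·D_h) = 1.24/√(9.81×0.4235) = 0.608, which is less than 1, so the flow is subcritical.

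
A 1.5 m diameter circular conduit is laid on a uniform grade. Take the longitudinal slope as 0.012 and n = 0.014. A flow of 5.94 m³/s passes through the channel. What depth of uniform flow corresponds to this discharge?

y_n = 1.04 m

Manning's equation rearranged: A R^(2/3) = nQ / (1·√S) = 0.014 × 5.94 / (√0.012) = 0.7591.
Trying y = 1.29 m: A R^(2/3) = 0.9549 — too large.
Trying y = 0.865 m: A R^(2/3) = 0.5805 — too small.
Trying y = 1.04 m: A R^(2/3) = 0.7598 — ≈ 0.7591.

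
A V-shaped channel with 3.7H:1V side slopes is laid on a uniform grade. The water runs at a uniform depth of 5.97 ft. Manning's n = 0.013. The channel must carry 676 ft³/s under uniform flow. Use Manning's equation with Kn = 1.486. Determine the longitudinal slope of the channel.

For a triangular section with side slope z = 3.7: A = zy² = 3.7×5.97² = 131.9 ft²; P = 2y√(1+z²) = 2×5.97×3.833 = 45.76 ft.
Hydraulic radius R = A/P = 131.9/45.76 = 2.882 ft.
From Manning's equation, S = [nQ / (1.486 A R^(2/3))]² = [0.013 × 676 / (1.486 × 131.9 × 2.882^(2/3))]² = 0.00049.

S = 0.00049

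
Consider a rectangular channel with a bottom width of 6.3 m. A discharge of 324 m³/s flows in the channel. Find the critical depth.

y_c = 6.46 m

For a rectangular channel, critical depth y_c = (q²/g)^(1/3) where q = Q/b = 324/6.3 = 51.43 m²/s.
So y_c = (51.43²/9.81)^(1/3) = 6.46 m.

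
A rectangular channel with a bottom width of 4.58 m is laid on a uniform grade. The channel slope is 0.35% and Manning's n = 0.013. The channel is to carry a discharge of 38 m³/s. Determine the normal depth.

Manning's equation rearranged: A R^(2/3) = nQ / (1·√S) = 0.013 × 38 / (√0.0035) = 8.35.
Trying y = 2 m: A R^(2/3) = 9.568 — over.
Trying y = 1.29 m: A R^(2/3) = 5.198 — short.
Trying y = 1.81 m: A R^(2/3) = 8.35 — matches.

y_n = 1.81 m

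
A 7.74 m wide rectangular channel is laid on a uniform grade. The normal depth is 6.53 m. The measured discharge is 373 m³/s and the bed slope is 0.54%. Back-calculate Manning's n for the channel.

n = 0.018

Flow area A = b·y = 7.74 × 6.53 = 50.54 m². Wetted perimeter P = b + 2y = 7.74 + 2×6.53 = 20.8 m.
Hydraulic radius R = A/P = 50.54/20.8 = 2.43 m.
Rearranging Manning's equation: n = (1/Q) A R^(2/3) S^(1/2) = (1/373) × 50.54 × 2.43^(2/3) × √0.0054 = 0.018.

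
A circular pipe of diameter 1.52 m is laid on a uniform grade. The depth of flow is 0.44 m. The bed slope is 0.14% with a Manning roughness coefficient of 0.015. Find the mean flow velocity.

For a circular section of diameter D = 1.52 m at depth y = 0.44 m, the central angle is θ = 2 arccos(1 − 2y/D) = 2.272 rad. Then A = (D²/8)(θ − sin θ) = 0.4357 m² and P = Dθ/2 = 1.727 m.
Hydraulic radius R = A/P = 0.4357/1.727 = 0.2523 m.
From Manning's equation, V = (1/n) R^(2/3) S^(1/2) = (1/0.015) × 0.2523^(2/3) × 0.0014^(1/2) = 0.996 m/s.

V = 0.996 m/s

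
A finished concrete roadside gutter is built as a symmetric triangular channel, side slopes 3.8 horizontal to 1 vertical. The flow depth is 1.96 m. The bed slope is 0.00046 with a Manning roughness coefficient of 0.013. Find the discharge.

For a triangular section with side slope z = 3.8: A = zy² = 3.8×1.96² = 14.6 m²; P = 2y√(1+z²) = 2×1.96×3.929 = 15.4 m.
Hydraulic radius R = A/P = 14.6/15.4 = 0.9477 m.
Manning's equation: Q = (1/n) A R^(2/3) S^(1/2) = (1/0.013) × 14.6 × 0.9477^(2/3) × 0.00046^(1/2) = 23.2 m³/s.

Q = 23.2 m³/s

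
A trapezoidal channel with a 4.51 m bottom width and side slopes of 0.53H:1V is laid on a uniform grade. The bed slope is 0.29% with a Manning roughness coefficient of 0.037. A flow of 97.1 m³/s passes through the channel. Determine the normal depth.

y_n = 5.22 m

Manning's equation rearranged: A R^(2/3) = nQ / (1·√S) = 0.037 × 97.1 / (√0.0029) = 66.71.
Try y = 4.12 m: A R^(2/3) = 43.68 — short.
Try y = 5.77 m: A R^(2/3) = 80.12 — over.
Try y = 5.22 m: A R^(2/3) = 66.69 — matches.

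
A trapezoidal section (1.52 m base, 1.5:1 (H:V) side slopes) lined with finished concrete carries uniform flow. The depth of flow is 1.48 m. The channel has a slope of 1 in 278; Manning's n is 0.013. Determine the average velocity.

With bottom width b = 1.52 m and side slope z = 1.5: A = (b + zy)y = (1.52 + 1.5×1.48)×1.48 = 5.535 m²; P = b + 2y√(1+z²) = 1.52 + 2×1.48×1.803 = 6.856 m.
Hydraulic radius R = A/P = 5.535/6.856 = 0.8073 m.
From Manning's equation, V = (1/n) R^(2/3) S^(1/2) = (1/0.013) × 0.8073^(2/3) × 0.003597^(1/2) = 4 m/s.

V = 4 m/s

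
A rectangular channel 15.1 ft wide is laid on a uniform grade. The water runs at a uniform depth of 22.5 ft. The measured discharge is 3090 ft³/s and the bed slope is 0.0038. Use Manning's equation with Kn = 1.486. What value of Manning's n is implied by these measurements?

Flow area A = b·y = 15.1 × 22.5 = 339.8 ft². Wetted perimeter P = b + 2y = 15.1 + 2×22.5 = 60.1 ft.
Hydraulic radius R = A/P = 339.8/60.1 = 5.653 ft.
Rearranging Manning's equation: n = (1.486/Q) A R^(2/3) S^(1/2) = (1.486/3090) × 339.8 × 5.653^(2/3) × √0.0038 = 0.032.

n = 0.032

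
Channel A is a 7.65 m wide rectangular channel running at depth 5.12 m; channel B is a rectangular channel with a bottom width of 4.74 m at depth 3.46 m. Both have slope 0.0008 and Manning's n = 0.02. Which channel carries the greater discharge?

channel A

Channel A: Flow area A = b·y = 7.65 × 5.12 = 39.17 m². Wetted perimeter P = b + 2y = 7.65 + 2×5.12 = 17.89 m. Hydraulic radius R = A/P = 39.17/17.89 = 2.189 m. Q_A = (1/0.02)·39.17·2.189^(2/3)·√0.0008 = 93.4 m³/s.
Channel B: Flow area A = b·y = 4.74 × 3.46 = 16.4 m². Wetted perimeter P = b + 2y = 4.74 + 2×3.46 = 11.66 m. Hydraulic radius R = A/P = 16.4/11.66 = 1.407 m. Q_B = (1/0.02)·16.4·1.407^(2/3)·√0.0008 = 29.12 m³/s.
Q_A = 93.4 m³/s vs Q_B = 29.12 m³/s, so channel A carries more.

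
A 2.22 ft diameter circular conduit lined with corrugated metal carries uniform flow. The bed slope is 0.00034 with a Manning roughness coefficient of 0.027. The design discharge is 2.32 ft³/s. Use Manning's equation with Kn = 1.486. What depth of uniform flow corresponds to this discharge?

y_n = 1.61 ft

Manning's equation rearranged: A R^(2/3) = nQ / (1.486·√S) = 0.027 × 2.32 / (1.486 × √0.00034) = 2.286.
At y = 1.13 ft: A R^(2/3) = 1.347 — short.
At y = 1.84 ft: A R^(2/3) = 2.64 — over.
At y = 1.61 ft: A R^(2/3) = 2.29 — close enough.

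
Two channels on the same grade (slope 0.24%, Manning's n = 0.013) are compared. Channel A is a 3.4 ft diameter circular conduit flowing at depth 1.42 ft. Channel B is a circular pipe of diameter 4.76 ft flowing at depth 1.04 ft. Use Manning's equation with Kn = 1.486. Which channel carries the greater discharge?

channel A

Channel A: For a circular section of diameter D = 3.4 ft at depth y = 1.42 ft, the central angle is θ = 2 arccos(1 − 2y/D) = 2.811 rad. Then A = (D²/8)(θ − sin θ) = 3.592 ft² and P = Dθ/2 = 4.778 ft. Hydraulic radius R = A/P = 3.592/4.778 = 0.7517 ft. Q_A = (1.486/0.013)·3.592·0.7517^(2/3)·√0.0024 = 16.63 ft³/s.
Channel B: For a circular section of diameter D = 4.76 ft at depth y = 1.04 ft, the central angle is θ = 2 arccos(1 − 2y/D) = 1.946 rad. Then A = (D²/8)(θ − sin θ) = 2.874 ft² and P = Dθ/2 = 4.63 ft. Hydraulic radius R = A/P = 2.874/4.63 = 0.6208 ft. Q_B = (1.486/0.013)·2.874·0.6208^(2/3)·√0.0024 = 11.71 ft³/s.
Q_A = 16.63 ft³/s vs Q_B = 11.71 ft³/s, so channel A carries more.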